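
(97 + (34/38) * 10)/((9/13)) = 8723/57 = 153.04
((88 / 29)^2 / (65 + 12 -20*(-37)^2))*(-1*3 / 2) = 3872 / 7653941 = 0.00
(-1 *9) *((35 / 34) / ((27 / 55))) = -1925 / 102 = -18.87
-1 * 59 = -59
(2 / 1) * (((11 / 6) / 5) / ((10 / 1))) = 0.07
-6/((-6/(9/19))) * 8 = 72/19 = 3.79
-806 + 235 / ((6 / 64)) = 5102 / 3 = 1700.67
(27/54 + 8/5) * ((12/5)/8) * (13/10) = 819/1000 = 0.82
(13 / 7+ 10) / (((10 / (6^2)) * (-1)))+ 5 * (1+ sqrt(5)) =-1319 / 35+ 5 * sqrt(5) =-26.51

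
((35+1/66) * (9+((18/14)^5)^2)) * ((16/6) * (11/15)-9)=-245378454507103/46608416085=-5264.68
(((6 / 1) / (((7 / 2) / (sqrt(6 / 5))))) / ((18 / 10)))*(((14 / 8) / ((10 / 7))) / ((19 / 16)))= 56*sqrt(30) / 285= 1.08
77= 77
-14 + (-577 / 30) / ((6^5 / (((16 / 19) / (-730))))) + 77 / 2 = 24.50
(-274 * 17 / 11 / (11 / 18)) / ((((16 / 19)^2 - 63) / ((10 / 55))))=60535368 / 29930197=2.02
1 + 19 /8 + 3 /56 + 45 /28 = 141 /28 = 5.04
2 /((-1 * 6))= -1 /3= -0.33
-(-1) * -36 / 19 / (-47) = 36 / 893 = 0.04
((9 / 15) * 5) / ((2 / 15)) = 45 / 2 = 22.50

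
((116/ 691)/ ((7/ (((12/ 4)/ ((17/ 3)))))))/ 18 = 58/ 82229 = 0.00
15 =15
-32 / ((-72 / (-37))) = -148 / 9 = -16.44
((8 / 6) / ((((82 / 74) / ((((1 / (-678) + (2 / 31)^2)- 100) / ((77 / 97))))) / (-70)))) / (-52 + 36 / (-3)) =-1169189409305 / 7052463792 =-165.78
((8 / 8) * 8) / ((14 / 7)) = 4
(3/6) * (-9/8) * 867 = -7803/16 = -487.69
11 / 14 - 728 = -10181 / 14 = -727.21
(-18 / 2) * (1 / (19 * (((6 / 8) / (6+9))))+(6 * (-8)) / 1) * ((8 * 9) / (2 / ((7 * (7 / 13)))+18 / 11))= 19471914 / 1387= 14038.87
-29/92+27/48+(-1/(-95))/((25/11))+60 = 52660173/874000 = 60.25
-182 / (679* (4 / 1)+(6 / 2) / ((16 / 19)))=-2912 / 43513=-0.07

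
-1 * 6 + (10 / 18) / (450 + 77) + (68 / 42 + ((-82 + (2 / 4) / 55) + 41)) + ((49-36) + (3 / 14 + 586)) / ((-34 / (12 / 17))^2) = -809445815047 / 17942816430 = -45.11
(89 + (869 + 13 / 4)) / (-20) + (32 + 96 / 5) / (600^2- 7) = -1384168989 / 28799440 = -48.06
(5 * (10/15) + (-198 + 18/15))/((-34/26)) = 37726/255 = 147.95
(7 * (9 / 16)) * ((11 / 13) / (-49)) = -0.07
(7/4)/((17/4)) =0.41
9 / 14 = 0.64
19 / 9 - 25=-206 / 9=-22.89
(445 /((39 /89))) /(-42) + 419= 646717 /1638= 394.82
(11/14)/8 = 11/112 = 0.10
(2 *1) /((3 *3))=2 /9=0.22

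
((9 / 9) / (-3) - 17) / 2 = -8.67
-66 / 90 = -11 / 15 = -0.73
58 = 58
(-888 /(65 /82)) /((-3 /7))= 169904 /65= 2613.91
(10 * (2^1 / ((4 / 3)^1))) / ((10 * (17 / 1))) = 3 / 34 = 0.09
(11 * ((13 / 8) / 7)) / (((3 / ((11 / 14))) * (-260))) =-121 / 47040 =-0.00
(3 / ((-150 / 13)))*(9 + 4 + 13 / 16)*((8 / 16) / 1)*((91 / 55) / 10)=-261443 / 880000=-0.30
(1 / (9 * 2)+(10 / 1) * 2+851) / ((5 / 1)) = 174.21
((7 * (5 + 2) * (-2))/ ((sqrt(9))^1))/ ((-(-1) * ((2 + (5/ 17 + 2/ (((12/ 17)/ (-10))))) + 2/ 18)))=4998/ 3967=1.26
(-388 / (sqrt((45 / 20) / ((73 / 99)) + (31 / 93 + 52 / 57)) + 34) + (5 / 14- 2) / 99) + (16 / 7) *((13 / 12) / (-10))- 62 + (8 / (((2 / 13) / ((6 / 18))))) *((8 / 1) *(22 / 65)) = -8372164763 / 312566562 + 776 *sqrt(297590559) / 19168945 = -26.09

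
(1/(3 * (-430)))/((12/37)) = -37/15480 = -0.00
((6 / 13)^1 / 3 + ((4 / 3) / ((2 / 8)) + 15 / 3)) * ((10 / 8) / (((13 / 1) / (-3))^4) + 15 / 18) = 117311425 / 13366548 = 8.78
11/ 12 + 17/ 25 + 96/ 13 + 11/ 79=9.12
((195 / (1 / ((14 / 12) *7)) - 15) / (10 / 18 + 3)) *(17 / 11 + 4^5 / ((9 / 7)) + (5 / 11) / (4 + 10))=3489616145 / 9856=354060.08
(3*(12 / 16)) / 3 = 3 / 4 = 0.75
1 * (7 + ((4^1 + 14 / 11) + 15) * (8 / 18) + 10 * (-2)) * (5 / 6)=-1975 / 594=-3.32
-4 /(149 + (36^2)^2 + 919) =-1 /420171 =-0.00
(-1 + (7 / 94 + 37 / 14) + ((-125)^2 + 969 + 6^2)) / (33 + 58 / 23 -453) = -125852205 / 3159058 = -39.84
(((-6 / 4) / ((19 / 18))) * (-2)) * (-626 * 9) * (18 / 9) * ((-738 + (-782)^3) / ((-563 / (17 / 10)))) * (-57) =7419962458746216 / 2815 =2635865882325.48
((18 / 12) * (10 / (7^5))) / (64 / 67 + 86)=335 / 32639194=0.00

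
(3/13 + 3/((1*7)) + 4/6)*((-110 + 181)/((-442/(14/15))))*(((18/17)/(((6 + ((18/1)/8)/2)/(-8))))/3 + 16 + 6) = -59782852/13919685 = -4.29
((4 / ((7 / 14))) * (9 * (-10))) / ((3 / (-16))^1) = 3840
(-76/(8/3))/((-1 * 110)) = 57/220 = 0.26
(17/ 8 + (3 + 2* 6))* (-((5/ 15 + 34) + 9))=-8905/ 12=-742.08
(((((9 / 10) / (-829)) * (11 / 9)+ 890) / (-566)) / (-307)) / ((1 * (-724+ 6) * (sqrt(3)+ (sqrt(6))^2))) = -7378089 / 5688483084020+ 2459363 * sqrt(3) / 11376966168040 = -0.00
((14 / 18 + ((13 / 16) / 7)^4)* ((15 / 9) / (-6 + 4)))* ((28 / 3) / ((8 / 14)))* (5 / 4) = -27543015025 / 2080899072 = -13.24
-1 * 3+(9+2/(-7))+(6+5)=117/7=16.71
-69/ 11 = -6.27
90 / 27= 10 / 3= 3.33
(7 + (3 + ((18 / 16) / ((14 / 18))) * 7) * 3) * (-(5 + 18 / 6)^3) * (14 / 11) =-332416 / 11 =-30219.64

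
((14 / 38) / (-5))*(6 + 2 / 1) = -56 / 95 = -0.59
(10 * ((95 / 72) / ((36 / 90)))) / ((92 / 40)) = 11875 / 828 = 14.34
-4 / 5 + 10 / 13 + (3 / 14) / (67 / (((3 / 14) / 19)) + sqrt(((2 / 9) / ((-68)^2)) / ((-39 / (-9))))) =-19070612039122 / 620522334009565 - 153 *sqrt(78) / 66825482124107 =-0.03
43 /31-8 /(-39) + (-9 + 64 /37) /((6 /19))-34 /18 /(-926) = -1331426300 /62134137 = -21.43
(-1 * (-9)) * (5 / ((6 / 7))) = 105 / 2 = 52.50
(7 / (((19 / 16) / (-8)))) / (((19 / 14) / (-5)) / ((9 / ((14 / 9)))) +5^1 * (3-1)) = -362880 / 76589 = -4.74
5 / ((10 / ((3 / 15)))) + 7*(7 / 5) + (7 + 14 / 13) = 2337 / 130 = 17.98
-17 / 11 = -1.55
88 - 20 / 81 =7108 / 81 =87.75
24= 24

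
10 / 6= 5 / 3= 1.67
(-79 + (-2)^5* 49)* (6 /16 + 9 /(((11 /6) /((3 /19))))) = -3167181 /1672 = -1894.25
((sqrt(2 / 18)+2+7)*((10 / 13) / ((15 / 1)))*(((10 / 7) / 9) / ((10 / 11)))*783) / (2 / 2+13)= 4.67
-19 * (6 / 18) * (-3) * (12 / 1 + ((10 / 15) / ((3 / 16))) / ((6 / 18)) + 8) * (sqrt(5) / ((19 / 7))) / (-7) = -92 * sqrt(5) / 3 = -68.57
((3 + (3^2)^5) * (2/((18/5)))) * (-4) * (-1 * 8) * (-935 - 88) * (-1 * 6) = 6443754240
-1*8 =-8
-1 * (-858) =858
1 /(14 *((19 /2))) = 1 /133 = 0.01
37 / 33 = 1.12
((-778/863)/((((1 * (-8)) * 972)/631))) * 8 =245459/419418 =0.59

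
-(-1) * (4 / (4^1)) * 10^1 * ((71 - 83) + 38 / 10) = -82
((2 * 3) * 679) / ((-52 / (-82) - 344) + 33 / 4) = -668136 / 54959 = -12.16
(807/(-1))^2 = 651249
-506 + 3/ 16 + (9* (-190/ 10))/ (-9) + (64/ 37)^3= -390341913/ 810448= -481.64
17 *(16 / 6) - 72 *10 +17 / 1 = -1973 / 3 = -657.67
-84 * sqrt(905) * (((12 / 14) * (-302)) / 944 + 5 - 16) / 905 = 31.48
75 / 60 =5 / 4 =1.25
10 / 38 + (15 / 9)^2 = 520 / 171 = 3.04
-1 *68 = -68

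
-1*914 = -914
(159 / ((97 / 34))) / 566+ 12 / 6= 57605 / 27451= 2.10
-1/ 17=-0.06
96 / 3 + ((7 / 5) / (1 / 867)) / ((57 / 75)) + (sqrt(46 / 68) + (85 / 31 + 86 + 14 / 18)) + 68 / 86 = sqrt(782) / 34 + 391928767 / 227943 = 1720.24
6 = 6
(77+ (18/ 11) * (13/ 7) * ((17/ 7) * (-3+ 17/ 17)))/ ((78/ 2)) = 33547/ 21021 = 1.60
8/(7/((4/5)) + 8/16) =32/37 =0.86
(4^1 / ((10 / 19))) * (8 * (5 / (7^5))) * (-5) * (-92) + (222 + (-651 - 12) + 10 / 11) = -79824447 / 184877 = -431.77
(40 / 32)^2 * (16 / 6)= 25 / 6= 4.17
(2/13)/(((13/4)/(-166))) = -1328/169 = -7.86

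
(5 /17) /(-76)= -5 /1292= -0.00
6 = 6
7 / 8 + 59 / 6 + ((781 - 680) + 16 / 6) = 915 / 8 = 114.38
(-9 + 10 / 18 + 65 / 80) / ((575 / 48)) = -1099 / 1725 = -0.64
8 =8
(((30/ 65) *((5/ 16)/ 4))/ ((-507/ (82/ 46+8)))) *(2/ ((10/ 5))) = -1125/ 1616992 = -0.00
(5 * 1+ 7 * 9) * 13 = 884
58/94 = 0.62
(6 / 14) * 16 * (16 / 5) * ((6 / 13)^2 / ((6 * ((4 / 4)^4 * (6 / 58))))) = 44544 / 5915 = 7.53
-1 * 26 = -26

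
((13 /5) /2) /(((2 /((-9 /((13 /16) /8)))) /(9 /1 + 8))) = -4896 /5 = -979.20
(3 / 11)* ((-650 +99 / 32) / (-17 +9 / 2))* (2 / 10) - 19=-355897 / 22000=-16.18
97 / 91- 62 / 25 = -3217 / 2275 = -1.41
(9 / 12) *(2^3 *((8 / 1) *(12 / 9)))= 64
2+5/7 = 19/7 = 2.71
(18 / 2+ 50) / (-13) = -59 / 13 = -4.54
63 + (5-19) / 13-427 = -4746 / 13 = -365.08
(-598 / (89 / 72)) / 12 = -3588 / 89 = -40.31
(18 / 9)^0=1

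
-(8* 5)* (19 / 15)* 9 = -456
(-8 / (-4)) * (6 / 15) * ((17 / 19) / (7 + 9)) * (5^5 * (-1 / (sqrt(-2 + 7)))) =-2125 * sqrt(5) / 76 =-62.52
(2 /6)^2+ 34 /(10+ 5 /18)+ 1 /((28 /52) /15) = 364526 /11655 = 31.28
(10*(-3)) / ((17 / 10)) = -300 / 17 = -17.65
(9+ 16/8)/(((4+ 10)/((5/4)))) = 55/56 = 0.98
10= 10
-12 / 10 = -6 / 5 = -1.20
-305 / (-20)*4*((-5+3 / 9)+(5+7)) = 1342 / 3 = 447.33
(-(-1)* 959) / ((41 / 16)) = 15344 / 41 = 374.24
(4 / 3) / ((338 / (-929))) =-1858 / 507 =-3.66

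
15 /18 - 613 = -3673 /6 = -612.17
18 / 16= 9 / 8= 1.12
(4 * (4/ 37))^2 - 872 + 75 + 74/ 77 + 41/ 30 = -2512472357/ 3162390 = -794.49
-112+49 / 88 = -9807 / 88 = -111.44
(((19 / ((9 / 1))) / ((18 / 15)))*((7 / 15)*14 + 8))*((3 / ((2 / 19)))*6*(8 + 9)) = 668933 / 9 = 74325.89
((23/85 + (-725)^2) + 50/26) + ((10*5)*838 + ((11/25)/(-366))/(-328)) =376421037614191/663265200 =567527.19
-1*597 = -597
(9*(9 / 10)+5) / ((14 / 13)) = 1703 / 140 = 12.16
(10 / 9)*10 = 100 / 9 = 11.11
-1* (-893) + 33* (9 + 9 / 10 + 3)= 13187 / 10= 1318.70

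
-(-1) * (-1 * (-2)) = 2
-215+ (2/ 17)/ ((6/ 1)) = -10964/ 51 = -214.98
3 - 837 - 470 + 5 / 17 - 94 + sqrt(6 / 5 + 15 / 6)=-23761 / 17 + sqrt(370) / 10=-1395.78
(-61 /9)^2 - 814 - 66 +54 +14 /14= -63104 /81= -779.06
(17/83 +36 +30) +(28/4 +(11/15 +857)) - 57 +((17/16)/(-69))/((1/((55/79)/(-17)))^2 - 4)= 873.94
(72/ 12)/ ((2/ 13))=39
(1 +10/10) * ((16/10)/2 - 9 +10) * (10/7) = 36/7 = 5.14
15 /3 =5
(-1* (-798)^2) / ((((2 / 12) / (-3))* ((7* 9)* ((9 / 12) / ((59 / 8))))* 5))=1789116 / 5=357823.20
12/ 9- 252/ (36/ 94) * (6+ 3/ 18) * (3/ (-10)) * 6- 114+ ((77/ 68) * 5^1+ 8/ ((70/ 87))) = 51456109/ 7140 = 7206.74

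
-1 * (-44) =44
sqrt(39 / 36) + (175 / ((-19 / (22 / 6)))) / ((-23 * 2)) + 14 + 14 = sqrt(39) / 6 + 75341 / 2622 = 29.78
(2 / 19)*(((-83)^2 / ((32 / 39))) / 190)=268671 / 57760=4.65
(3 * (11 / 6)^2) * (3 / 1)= 121 / 4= 30.25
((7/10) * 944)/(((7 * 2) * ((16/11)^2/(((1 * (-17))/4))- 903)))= -485452/9292475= -0.05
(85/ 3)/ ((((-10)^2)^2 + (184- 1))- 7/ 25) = 2125/ 763704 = 0.00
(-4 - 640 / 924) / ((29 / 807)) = -291596 / 2233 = -130.58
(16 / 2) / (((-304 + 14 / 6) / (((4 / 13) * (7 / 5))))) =-672 / 58825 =-0.01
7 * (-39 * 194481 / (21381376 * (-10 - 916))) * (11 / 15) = 194675481 / 98995770880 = 0.00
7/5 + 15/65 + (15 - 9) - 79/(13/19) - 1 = -7074/65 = -108.83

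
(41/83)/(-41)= -1/83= -0.01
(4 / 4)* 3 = 3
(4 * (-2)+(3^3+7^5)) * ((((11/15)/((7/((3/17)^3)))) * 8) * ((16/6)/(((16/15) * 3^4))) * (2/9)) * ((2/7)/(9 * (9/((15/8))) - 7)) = 14806880/3529445157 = 0.00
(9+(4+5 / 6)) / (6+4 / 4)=1.98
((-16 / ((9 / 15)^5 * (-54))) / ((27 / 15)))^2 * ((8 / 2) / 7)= 62500000000 / 24407490807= 2.56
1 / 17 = 0.06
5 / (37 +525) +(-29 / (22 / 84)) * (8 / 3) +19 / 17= -30912999 / 105094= -294.15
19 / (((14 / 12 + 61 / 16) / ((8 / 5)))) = 7296 / 1195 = 6.11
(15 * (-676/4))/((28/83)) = -210405/28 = -7514.46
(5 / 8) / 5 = 1 / 8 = 0.12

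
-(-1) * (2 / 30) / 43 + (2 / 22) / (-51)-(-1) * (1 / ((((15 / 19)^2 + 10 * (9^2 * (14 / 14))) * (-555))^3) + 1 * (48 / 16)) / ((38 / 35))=51668111200109258626686048877 / 18700506583935906367414940625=2.76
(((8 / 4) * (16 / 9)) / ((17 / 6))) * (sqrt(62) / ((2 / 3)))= 32 * sqrt(62) / 17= 14.82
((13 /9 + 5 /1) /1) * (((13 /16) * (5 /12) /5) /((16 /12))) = 377 /1152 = 0.33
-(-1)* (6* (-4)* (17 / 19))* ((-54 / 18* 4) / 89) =2.90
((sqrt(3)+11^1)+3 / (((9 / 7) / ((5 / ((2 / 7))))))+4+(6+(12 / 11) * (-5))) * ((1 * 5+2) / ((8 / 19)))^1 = 133 * sqrt(3) / 8+494893 / 528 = 966.09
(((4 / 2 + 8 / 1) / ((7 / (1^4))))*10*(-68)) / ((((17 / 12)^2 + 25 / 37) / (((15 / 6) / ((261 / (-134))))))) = 1348576000 / 2901479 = 464.79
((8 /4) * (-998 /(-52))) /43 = 499 /559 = 0.89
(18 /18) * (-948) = -948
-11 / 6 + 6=25 / 6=4.17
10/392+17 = 3337/196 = 17.03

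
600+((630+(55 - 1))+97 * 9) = 2157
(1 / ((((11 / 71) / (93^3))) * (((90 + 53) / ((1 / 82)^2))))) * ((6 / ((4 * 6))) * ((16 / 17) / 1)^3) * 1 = 1.13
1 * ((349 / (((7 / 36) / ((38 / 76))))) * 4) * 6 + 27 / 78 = 3920031 / 182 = 21538.63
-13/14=-0.93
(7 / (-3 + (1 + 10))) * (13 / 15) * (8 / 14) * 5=13 / 6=2.17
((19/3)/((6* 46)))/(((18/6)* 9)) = 0.00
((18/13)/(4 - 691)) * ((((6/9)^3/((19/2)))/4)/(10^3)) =-1/63633375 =-0.00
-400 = -400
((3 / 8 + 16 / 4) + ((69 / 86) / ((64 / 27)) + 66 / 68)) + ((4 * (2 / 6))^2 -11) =-2979521 / 842112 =-3.54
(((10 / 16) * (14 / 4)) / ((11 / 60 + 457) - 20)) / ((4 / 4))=525 / 104924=0.01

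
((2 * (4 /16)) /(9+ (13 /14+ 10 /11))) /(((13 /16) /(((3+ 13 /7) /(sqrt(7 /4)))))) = 11968 * sqrt(7) /151879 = 0.21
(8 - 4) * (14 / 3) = 56 / 3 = 18.67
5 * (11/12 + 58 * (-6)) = -20825/12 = -1735.42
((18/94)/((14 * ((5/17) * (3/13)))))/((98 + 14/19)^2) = 239343/11578747040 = 0.00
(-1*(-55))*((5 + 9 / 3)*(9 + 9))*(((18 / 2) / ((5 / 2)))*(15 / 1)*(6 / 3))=855360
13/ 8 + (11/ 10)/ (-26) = 823/ 520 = 1.58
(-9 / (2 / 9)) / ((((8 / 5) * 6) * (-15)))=9 / 32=0.28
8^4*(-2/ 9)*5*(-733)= 30023680/ 9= 3335964.44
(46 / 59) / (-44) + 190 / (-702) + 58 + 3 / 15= 131922103 / 2277990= 57.91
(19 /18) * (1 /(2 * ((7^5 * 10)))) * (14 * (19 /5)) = 361 /2160900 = 0.00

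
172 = 172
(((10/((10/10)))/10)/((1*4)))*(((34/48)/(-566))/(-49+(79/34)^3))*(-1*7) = -584647/9731964744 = -0.00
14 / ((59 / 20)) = 280 / 59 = 4.75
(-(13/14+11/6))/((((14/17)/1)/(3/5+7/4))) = -23171/2940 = -7.88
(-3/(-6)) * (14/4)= 7/4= 1.75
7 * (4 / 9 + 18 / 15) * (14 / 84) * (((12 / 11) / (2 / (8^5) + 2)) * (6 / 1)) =33947648 / 5406885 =6.28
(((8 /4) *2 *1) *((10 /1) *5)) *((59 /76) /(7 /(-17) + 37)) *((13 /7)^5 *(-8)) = -74481375800 /99312563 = -749.97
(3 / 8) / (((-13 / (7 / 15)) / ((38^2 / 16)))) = -2527 / 2080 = -1.21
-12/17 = -0.71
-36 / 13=-2.77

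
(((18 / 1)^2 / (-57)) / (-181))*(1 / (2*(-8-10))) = -0.00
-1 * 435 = -435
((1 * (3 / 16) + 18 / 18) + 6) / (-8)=-115 / 128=-0.90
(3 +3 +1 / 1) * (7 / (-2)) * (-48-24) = 1764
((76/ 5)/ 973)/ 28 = 19/ 34055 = 0.00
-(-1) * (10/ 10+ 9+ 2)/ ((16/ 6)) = 9/ 2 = 4.50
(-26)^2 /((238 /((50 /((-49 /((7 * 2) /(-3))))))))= 33800 /2499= 13.53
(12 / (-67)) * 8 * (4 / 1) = -384 / 67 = -5.73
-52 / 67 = -0.78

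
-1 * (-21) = 21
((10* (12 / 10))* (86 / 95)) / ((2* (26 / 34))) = 8772 / 1235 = 7.10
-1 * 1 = -1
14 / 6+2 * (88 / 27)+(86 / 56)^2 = 237299 / 21168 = 11.21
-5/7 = -0.71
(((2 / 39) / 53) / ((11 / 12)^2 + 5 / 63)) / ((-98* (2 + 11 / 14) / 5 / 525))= -28000 / 2767713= -0.01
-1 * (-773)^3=461889917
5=5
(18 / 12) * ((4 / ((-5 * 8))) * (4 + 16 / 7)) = -33 / 35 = -0.94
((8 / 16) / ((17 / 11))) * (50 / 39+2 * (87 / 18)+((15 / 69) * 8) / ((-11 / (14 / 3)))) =100751 / 30498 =3.30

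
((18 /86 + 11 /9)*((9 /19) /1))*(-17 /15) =-9418 /12255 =-0.77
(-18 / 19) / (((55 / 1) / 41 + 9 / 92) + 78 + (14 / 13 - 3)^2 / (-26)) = -0.01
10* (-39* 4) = -1560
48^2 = 2304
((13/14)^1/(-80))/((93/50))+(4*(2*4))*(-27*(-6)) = 53996479/10416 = 5183.99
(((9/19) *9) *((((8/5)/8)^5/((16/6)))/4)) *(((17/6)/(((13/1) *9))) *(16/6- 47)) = -357/2600000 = -0.00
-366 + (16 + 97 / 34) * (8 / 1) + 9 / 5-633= -71942 / 85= -846.38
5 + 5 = 10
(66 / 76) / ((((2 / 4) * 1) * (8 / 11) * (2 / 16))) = 363 / 19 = 19.11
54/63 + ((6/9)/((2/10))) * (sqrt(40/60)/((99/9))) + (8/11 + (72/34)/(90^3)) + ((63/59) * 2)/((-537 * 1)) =10 * sqrt(6)/99 + 442433667197/279943067250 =1.83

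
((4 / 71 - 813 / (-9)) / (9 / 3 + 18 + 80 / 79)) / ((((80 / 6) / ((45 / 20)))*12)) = 4562961 / 79020160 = 0.06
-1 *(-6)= 6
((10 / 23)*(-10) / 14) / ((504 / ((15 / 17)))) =-125 / 229908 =-0.00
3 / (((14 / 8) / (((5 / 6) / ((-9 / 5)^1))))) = -50 / 63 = -0.79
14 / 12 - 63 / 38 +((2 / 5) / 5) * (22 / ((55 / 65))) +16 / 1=25064 / 1425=17.59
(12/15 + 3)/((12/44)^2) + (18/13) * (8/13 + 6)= 458191/7605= 60.25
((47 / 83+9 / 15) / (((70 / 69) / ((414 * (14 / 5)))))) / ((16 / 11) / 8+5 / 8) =1216683072 / 736625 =1651.70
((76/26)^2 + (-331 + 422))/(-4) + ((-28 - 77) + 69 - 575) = -429859/676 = -635.89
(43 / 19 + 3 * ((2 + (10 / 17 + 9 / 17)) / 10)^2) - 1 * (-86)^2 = -7393.45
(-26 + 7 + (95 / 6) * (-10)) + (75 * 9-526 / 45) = 21869 / 45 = 485.98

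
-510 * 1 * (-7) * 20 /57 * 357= 8496600 /19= 447189.47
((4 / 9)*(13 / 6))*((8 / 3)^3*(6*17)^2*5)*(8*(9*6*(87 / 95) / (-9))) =-41756396.54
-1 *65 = -65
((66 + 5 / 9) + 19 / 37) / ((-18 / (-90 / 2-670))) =7984405 / 2997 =2664.13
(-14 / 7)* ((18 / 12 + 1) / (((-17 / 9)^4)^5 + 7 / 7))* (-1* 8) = 243153309181138576020 / 2032121782156515789665201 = 0.00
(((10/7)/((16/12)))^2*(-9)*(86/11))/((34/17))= -87075/2156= -40.39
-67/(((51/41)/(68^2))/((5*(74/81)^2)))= -20457897920/19683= -1039368.89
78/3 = 26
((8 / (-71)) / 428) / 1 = -2 / 7597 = -0.00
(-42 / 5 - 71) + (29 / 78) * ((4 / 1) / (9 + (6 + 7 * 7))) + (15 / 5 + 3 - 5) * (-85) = -1025711 / 6240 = -164.38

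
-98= -98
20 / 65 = 4 / 13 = 0.31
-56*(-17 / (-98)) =-68 / 7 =-9.71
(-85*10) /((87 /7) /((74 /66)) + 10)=-220150 /5461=-40.31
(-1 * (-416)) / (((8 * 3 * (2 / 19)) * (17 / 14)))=6916 / 51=135.61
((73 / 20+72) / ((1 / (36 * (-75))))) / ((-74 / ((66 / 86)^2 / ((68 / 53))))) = 693469755 / 547304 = 1267.07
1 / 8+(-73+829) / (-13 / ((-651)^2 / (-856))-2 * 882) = -453893653 / 1495147672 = -0.30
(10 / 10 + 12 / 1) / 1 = 13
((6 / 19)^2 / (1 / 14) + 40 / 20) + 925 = 928.40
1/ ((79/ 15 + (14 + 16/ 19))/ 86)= 24510/ 5731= 4.28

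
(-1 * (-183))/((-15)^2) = 61/75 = 0.81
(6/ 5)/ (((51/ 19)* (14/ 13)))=247/ 595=0.42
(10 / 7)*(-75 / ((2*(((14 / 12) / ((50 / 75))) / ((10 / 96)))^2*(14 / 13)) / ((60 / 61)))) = -203125 / 1171688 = -0.17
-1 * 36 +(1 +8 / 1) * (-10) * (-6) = 504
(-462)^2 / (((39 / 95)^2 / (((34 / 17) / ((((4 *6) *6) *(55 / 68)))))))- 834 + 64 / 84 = 222677524 / 10647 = 20914.58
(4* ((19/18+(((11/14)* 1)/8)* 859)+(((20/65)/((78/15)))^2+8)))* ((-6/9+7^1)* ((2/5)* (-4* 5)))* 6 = -204414282284/1799343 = -113604.96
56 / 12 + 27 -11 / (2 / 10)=-70 / 3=-23.33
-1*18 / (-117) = 2 / 13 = 0.15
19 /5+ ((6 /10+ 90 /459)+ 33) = 37.60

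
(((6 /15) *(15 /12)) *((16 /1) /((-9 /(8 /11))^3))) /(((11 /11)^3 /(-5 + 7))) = -8192 /970299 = -0.01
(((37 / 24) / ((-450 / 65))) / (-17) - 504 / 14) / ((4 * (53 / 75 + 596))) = -6607195 / 438221376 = -0.02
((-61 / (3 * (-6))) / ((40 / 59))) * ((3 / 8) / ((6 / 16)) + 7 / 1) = 3599 / 90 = 39.99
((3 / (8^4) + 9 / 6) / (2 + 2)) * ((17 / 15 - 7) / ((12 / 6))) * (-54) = 608553 / 10240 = 59.43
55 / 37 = 1.49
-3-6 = -9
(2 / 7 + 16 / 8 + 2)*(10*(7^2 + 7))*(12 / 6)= 4800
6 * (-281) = -1686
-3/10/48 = -1/160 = -0.01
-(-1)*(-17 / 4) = -17 / 4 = -4.25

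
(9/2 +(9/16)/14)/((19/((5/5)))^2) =1017/80864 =0.01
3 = 3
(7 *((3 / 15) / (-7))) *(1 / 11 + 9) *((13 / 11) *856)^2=-2476647680 / 1331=-1860742.06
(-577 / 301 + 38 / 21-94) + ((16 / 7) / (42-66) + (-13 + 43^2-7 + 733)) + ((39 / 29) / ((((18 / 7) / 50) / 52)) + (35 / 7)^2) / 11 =747129274 / 288057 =2593.69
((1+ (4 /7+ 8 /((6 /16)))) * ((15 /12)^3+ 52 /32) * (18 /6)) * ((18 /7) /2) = 991341 /3136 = 316.12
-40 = -40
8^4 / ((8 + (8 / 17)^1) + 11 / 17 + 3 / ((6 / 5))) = 139264 / 395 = 352.57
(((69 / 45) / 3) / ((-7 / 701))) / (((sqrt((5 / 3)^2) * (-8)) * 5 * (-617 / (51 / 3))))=-0.02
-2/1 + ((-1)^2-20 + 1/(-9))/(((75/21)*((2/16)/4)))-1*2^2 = -39878/225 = -177.24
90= 90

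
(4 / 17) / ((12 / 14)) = 14 / 51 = 0.27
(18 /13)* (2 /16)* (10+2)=27 /13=2.08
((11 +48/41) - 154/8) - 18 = -4113/164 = -25.08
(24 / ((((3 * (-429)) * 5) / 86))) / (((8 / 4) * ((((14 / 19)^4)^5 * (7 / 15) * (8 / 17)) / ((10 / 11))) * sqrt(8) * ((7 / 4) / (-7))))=137391352987330477196714721655 * sqrt(2) / 460635580243905474991751168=421.81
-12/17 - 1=-29/17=-1.71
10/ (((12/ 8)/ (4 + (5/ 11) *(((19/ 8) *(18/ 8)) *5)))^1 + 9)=11366/ 10335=1.10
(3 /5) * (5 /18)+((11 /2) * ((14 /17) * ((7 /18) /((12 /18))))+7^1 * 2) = 1143 /68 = 16.81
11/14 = 0.79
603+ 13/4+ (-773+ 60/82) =-27227/164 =-166.02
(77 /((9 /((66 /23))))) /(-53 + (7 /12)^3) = -975744 /2098543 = -0.46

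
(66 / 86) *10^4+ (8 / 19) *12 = 6274128 / 817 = 7679.47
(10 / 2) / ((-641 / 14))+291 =186461 / 641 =290.89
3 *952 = 2856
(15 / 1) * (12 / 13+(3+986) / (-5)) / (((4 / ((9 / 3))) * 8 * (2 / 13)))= -115173 / 64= -1799.58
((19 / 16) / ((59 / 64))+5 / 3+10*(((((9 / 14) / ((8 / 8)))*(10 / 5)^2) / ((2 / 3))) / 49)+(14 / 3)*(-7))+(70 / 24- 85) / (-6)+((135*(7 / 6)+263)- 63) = 498688697 / 1457064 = 342.26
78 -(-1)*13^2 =247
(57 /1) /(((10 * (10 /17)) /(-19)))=-18411 /100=-184.11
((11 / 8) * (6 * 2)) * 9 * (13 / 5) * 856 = 1652508 / 5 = 330501.60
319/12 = 26.58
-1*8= -8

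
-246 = -246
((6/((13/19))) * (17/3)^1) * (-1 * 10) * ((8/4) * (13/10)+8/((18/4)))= -254524/117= -2175.42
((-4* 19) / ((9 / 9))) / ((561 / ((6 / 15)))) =-152 / 2805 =-0.05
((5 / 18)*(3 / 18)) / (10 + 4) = 5 / 1512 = 0.00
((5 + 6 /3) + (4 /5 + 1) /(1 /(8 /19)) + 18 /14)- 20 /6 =11392 /1995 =5.71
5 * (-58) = -290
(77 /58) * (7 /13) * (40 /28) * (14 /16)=2695 /3016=0.89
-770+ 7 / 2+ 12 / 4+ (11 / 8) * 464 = -125.50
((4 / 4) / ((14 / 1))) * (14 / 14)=1 / 14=0.07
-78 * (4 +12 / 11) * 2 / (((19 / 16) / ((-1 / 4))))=34944 / 209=167.20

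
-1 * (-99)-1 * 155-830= -886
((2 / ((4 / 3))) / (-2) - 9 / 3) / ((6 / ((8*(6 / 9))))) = -10 / 3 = -3.33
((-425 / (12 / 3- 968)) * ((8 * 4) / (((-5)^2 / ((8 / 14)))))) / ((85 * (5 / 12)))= 384 / 42175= 0.01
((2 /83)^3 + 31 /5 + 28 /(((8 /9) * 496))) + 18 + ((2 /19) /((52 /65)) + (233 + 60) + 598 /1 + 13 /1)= 50026762083931 /53885206880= 928.40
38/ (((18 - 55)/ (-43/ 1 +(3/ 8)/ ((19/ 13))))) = 6497/ 148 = 43.90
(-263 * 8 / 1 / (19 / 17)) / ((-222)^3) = 4471 / 25984989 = 0.00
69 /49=1.41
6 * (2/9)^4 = 32/2187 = 0.01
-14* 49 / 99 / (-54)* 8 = 2744 / 2673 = 1.03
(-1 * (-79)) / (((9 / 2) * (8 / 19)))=1501 / 36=41.69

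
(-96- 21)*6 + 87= -615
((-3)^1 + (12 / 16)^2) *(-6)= 117 / 8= 14.62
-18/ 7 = -2.57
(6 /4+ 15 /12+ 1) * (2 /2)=15 /4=3.75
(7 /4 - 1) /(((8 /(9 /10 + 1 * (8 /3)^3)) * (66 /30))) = 5363 /6336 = 0.85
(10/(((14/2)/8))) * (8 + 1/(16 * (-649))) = 415355/4543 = 91.43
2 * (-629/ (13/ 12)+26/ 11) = -165380/ 143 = -1156.50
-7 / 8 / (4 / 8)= -7 / 4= -1.75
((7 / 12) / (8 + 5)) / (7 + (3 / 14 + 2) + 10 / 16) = 98 / 21489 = 0.00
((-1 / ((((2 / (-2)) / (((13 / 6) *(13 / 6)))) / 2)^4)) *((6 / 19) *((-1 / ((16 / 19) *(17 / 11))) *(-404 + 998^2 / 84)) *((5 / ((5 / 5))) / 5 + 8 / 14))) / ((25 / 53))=1258212039641340641 / 17489001600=71943045.60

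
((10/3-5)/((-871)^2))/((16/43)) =-215/36414768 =-0.00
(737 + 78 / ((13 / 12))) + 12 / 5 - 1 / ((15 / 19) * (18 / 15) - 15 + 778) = 11777452 / 14515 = 811.40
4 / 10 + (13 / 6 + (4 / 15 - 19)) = -97 / 6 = -16.17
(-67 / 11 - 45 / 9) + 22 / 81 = -9640 / 891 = -10.82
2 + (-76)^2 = 5778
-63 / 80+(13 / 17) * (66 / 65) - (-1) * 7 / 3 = 1895 / 816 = 2.32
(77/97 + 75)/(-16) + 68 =12273/194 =63.26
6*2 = 12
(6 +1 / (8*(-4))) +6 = 383 / 32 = 11.97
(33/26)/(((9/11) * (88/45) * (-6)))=-55/416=-0.13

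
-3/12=-1/4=-0.25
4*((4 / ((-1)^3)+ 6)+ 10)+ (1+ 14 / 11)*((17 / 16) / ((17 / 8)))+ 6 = 1213 / 22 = 55.14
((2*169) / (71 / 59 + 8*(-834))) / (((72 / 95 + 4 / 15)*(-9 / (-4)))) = -1894490 / 86193363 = -0.02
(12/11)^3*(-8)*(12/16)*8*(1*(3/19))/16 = -15552/25289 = -0.61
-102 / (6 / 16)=-272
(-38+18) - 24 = -44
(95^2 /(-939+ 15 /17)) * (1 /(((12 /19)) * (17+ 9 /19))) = -0.87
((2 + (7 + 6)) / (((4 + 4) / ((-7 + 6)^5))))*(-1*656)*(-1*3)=-3690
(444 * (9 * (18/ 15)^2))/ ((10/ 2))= 1150.85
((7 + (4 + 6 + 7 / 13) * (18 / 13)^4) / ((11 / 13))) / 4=16980763 / 1256684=13.51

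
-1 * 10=-10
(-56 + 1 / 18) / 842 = -1007 / 15156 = -0.07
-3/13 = -0.23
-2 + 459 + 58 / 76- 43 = 15761 / 38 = 414.76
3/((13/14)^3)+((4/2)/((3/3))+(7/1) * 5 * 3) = 243311/2197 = 110.75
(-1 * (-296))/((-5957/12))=-0.60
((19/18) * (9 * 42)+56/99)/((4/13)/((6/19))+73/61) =31368701/170445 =184.04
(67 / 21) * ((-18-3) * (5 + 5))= -670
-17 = -17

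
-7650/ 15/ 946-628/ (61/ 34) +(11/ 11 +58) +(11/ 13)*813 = 148666967/ 375089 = 396.35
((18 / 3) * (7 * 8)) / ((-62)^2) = 84 / 961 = 0.09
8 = 8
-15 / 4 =-3.75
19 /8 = 2.38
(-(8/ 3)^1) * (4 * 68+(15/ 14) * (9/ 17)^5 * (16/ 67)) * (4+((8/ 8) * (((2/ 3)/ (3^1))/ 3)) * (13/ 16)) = -158855749006312/ 53938947573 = -2945.10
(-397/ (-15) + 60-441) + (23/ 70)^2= -5210053/ 14700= -354.43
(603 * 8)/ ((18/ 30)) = 8040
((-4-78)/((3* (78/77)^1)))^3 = -19645.64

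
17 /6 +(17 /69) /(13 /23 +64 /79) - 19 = -14101 /882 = -15.99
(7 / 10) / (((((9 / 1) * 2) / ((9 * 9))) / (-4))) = -63 / 5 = -12.60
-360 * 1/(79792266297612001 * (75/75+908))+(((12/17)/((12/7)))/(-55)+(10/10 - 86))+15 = -527519199879321663732557/7535182667814989314435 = -70.01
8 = 8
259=259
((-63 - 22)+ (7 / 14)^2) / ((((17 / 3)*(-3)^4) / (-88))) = 2486 / 153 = 16.25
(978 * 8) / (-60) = -652 / 5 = -130.40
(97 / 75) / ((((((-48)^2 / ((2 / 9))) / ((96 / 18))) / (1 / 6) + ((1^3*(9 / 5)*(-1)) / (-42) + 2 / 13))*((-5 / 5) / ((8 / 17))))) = -1456 / 27903885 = -0.00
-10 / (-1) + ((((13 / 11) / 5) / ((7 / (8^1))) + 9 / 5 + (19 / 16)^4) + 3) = 17.06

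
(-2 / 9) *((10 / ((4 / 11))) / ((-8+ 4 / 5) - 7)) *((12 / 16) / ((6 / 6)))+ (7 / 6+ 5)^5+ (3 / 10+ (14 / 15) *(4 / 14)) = 24619560007 / 2760480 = 8918.58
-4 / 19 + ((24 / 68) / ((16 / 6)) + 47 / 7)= 60017 / 9044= 6.64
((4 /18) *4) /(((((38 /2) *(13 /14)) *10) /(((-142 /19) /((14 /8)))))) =-4544 /211185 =-0.02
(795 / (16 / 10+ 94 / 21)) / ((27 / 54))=83475 / 319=261.68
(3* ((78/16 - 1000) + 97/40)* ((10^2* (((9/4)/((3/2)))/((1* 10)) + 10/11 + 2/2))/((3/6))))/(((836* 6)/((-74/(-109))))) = -166386447/1002364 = -165.99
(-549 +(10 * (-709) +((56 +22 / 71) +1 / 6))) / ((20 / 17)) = -10982527 / 1704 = -6445.14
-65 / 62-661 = -41047 / 62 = -662.05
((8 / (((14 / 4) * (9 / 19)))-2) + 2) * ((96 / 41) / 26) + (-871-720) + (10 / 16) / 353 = -50276178011 / 31609032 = -1590.56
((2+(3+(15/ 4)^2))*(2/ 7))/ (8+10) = 305/ 1008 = 0.30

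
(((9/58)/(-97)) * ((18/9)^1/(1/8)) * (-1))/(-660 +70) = -0.00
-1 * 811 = -811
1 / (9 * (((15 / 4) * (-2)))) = -2 / 135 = -0.01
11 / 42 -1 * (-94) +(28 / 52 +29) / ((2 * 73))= 3765155 / 39858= 94.46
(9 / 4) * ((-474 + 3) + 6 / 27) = -4237 / 4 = -1059.25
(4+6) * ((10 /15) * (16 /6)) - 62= -398 /9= -44.22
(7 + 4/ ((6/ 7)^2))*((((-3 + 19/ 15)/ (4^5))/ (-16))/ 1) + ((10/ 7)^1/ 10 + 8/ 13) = 4777561/ 6289920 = 0.76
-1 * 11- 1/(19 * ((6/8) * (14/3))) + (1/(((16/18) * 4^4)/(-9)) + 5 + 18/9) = -1104405/272384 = -4.05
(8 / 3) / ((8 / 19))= 19 / 3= 6.33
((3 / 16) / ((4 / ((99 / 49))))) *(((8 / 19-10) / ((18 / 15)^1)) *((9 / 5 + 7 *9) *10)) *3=-1563705 / 1064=-1469.65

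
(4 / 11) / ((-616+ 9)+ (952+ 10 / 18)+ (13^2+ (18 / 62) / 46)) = 51336 / 72642757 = 0.00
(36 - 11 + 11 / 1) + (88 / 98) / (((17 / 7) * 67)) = 287072 / 7973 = 36.01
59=59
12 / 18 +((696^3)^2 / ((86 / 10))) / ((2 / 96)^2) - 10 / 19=74641914889646836285784 / 2451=30453657645714743486.65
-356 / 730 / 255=-178 / 93075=-0.00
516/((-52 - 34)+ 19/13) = -6708/1099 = -6.10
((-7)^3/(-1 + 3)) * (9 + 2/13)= -40817/26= -1569.88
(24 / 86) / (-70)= -6 / 1505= -0.00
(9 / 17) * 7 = 63 / 17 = 3.71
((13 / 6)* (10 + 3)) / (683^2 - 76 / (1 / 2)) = 169 / 2798022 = 0.00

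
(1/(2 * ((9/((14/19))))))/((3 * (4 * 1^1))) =7/2052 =0.00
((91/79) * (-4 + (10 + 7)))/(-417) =-1183/32943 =-0.04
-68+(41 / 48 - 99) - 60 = -10855 / 48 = -226.15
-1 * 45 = -45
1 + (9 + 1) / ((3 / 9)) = 31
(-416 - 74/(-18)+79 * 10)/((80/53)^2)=165.96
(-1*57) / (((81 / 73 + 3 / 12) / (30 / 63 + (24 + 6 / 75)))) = -71524816 / 69475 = -1029.50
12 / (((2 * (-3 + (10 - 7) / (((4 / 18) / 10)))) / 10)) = 5 / 11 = 0.45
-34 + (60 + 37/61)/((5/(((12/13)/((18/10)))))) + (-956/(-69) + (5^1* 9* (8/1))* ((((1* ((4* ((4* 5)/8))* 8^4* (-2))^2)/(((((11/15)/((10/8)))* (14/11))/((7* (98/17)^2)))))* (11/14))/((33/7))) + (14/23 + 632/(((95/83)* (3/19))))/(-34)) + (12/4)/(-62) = 204982734601131559257929/1634032010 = 125445972506457.54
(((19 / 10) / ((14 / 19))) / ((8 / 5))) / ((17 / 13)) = 4693 / 3808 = 1.23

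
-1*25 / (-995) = 5 / 199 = 0.03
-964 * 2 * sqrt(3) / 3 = -1928 * sqrt(3) / 3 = -1113.13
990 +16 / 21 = 20806 / 21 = 990.76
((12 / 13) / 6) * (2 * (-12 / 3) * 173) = -212.92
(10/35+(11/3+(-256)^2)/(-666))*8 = -5489348/6993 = -784.98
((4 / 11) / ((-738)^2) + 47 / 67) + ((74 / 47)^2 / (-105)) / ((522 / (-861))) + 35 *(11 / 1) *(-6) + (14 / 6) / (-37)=-2746440998017509017 / 1189284236044245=-2309.32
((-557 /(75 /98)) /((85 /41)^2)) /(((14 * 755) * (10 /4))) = -13108438 /2045578125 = -0.01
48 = 48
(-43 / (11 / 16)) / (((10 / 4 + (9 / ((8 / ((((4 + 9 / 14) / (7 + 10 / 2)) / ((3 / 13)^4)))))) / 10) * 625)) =-16644096 / 2968439375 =-0.01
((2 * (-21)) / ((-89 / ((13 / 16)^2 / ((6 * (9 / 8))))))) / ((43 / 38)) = 22477 / 551088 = 0.04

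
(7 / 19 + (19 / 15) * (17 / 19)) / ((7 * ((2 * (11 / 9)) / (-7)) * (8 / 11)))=-321 / 380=-0.84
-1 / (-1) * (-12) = -12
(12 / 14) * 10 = 60 / 7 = 8.57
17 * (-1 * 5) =-85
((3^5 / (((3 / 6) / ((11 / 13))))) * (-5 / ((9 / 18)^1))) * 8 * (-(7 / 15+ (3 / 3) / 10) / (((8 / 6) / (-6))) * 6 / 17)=-29608.62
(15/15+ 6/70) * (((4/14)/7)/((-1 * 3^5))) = -0.00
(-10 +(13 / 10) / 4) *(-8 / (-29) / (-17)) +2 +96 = 241957 / 2465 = 98.16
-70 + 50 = -20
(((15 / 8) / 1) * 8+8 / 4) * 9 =153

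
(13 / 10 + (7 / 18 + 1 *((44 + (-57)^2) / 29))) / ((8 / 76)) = 1094.79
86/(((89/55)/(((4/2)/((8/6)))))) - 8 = 6383/89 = 71.72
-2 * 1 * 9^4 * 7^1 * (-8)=734832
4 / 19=0.21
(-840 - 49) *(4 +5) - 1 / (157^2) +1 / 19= -3747091701 / 468331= -8000.95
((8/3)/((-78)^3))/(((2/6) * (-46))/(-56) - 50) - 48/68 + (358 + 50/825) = 16557677912032/46334011581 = 357.35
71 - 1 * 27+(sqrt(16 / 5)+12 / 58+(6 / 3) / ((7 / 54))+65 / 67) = 4 * sqrt(5) / 5+824297 / 13601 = 62.39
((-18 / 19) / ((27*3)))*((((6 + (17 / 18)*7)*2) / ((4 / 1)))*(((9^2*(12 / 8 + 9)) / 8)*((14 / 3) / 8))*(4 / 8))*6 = -13.72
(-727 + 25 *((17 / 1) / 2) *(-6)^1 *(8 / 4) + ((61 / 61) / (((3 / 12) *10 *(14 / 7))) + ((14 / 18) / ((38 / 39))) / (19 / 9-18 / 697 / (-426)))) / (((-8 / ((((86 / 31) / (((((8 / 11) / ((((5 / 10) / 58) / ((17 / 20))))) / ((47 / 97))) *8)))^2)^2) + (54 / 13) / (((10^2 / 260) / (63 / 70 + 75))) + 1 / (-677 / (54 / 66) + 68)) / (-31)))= -13769689449312261398156141545243375 / 35979730729354182941096422611530690655328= -0.00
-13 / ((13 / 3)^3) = -27 / 169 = -0.16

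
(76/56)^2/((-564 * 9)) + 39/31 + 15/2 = 270103073/30841776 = 8.76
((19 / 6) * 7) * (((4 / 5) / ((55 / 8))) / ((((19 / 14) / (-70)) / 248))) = -5444096 / 165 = -32994.52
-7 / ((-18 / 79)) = 553 / 18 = 30.72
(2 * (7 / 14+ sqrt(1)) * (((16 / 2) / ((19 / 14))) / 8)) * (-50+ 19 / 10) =-10101 / 95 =-106.33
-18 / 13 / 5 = -18 / 65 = -0.28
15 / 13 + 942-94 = 11039 / 13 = 849.15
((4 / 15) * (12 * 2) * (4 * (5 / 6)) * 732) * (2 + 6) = 124928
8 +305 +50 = 363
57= 57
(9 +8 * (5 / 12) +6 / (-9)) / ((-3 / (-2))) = 70 / 9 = 7.78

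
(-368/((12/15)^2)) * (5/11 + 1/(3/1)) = -14950/33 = -453.03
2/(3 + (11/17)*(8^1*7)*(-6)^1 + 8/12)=-102/10901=-0.01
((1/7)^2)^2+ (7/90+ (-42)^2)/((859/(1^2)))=381276877/185621310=2.05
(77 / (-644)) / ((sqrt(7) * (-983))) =11 * sqrt(7) / 633052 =0.00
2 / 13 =0.15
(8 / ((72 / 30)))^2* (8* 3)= 800 / 3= 266.67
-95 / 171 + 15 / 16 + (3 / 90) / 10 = 1387 / 3600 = 0.39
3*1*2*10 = 60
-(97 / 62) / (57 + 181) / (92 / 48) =-291 / 84847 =-0.00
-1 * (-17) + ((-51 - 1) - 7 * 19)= -168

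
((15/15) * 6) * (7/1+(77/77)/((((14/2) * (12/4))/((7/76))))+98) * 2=23941/19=1260.05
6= 6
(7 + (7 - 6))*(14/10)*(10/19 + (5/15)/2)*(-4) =-8848/285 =-31.05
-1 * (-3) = 3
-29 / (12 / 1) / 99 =-29 / 1188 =-0.02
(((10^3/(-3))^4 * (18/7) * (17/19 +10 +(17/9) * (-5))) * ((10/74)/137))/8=310000000000000/54608337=5676788.88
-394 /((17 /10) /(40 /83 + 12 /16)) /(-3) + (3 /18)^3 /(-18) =522111629 /5485968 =95.17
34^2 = 1156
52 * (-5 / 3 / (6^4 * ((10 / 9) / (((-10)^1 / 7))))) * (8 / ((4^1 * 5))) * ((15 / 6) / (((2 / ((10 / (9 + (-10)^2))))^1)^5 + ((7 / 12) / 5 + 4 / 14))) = 203125 / 11631998049669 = 0.00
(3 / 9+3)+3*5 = 55 / 3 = 18.33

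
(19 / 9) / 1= 19 / 9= 2.11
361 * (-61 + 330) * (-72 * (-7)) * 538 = 26331299568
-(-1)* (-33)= -33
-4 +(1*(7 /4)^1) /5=-73 /20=-3.65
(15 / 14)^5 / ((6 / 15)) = 3.53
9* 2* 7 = 126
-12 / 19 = -0.63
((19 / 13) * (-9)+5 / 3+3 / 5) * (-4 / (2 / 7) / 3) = 29722 / 585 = 50.81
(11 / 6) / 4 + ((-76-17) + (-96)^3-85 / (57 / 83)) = -884952.31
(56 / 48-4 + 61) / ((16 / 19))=6631 / 96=69.07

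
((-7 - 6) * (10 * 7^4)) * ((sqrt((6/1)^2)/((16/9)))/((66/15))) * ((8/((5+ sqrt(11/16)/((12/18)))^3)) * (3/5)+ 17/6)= -37418605771057875/54108072016+ 95123799912960 * sqrt(11)/37199299511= -683072.04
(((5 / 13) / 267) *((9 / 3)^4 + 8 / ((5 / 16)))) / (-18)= -41 / 4806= -0.01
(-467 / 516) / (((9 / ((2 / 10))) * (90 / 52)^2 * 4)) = -78923 / 47020500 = -0.00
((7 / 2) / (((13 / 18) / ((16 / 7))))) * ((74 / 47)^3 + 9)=192906864 / 1349699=142.93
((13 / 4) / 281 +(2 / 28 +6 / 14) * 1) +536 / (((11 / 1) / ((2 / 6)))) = 621439 / 37092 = 16.75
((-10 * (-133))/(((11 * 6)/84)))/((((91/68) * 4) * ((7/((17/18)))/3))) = 54910/429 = 128.00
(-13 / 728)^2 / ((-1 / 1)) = -1 / 3136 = -0.00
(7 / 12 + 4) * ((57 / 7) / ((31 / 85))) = 88825 / 868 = 102.33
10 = 10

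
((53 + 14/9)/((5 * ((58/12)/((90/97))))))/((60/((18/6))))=1473/14065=0.10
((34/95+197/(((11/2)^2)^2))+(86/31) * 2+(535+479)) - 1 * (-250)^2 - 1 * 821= -2686273389521/43117745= -62300.88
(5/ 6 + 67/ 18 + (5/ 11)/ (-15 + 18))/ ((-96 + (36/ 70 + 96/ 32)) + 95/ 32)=-0.05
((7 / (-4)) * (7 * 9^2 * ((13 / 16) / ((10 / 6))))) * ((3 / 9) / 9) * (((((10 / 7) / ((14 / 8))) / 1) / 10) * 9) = -1053 / 80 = -13.16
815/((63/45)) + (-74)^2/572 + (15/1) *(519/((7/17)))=19517643/1001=19498.14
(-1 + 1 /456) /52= -0.02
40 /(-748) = -0.05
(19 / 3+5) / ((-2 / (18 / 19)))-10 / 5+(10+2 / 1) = 88 / 19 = 4.63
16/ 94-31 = -1449/ 47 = -30.83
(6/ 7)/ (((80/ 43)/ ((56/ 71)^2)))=7224/ 25205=0.29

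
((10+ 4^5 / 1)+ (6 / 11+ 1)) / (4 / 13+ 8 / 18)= 1332747 / 968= 1376.80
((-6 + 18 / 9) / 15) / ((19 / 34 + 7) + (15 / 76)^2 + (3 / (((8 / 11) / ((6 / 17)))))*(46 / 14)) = -2749376 / 127654125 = -0.02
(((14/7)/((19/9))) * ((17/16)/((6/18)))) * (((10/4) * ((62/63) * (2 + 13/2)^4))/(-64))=-660233505/1089536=-605.98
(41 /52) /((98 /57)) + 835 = 4257497 /5096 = 835.46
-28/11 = -2.55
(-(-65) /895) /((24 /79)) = 1027 /4296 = 0.24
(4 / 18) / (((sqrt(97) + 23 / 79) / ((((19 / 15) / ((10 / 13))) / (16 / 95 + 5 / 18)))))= -8527181 / 3461242680 + 29289013 * sqrt(97) / 3461242680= 0.08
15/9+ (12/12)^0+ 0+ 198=602/3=200.67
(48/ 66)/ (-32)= -1/ 44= -0.02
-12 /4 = -3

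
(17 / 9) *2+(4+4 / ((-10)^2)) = 1759 / 225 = 7.82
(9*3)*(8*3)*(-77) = -49896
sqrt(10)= 3.16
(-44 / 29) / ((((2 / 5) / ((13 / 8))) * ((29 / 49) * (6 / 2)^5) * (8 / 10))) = -175175 / 3269808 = -0.05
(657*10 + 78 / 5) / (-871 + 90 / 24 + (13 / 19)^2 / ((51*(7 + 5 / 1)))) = -7.59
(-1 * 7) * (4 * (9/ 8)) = -63/ 2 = -31.50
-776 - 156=-932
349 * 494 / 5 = 172406 / 5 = 34481.20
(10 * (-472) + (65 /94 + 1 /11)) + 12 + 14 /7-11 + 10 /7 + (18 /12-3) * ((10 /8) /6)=-273023239 /57904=-4715.10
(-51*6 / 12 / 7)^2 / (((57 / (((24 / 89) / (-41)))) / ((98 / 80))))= -2601 / 1386620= -0.00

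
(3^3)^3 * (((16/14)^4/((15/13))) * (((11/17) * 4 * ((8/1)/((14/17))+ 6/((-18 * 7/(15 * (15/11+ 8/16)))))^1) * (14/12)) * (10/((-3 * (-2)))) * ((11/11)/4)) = 12528442368/40817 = 306941.77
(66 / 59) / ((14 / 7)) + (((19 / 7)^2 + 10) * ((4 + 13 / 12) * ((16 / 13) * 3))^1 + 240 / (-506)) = 3100310341 / 9508499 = 326.06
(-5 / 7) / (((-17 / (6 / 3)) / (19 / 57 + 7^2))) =1480 / 357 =4.15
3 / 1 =3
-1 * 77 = -77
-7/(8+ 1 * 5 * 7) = -0.16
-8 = -8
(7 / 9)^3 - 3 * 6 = -12779 / 729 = -17.53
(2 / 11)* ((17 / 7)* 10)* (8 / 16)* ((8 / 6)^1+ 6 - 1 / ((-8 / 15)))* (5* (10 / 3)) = 469625 / 1386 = 338.83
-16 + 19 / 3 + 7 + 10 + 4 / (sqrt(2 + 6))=sqrt(2) + 22 / 3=8.75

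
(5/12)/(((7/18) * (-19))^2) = 135/17689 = 0.01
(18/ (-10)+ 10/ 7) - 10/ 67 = -1221/ 2345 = -0.52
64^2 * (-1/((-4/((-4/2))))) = -2048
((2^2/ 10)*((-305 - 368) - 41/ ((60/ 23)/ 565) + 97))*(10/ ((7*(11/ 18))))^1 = -680826/ 77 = -8841.90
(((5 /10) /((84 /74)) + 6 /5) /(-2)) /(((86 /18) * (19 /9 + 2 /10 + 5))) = -18603 /792232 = -0.02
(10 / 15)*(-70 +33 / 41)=-5674 / 123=-46.13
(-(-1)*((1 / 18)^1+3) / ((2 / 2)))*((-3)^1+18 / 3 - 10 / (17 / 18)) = -2365 / 102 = -23.19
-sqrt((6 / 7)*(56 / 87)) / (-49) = 4*sqrt(29) / 1421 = 0.02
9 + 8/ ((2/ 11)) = 53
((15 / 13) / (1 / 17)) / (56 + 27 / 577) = 147135 / 420407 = 0.35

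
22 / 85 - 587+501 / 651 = -10808246 / 18445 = -585.97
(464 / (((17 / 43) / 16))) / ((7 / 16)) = 5107712 / 119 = 42921.95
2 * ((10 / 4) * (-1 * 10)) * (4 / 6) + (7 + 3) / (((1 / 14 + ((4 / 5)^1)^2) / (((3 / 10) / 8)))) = -32675 / 996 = -32.81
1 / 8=0.12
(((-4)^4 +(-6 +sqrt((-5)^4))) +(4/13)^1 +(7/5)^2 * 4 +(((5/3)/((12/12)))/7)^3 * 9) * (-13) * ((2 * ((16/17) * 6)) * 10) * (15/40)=-4547150016/29155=-155964.67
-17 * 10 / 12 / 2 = -85 / 12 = -7.08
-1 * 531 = -531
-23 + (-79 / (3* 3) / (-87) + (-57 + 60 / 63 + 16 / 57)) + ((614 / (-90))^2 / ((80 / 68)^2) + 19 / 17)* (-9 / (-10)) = -8390766415573 / 177036300000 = -47.40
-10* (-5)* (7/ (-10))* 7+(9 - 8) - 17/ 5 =-1237/ 5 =-247.40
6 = 6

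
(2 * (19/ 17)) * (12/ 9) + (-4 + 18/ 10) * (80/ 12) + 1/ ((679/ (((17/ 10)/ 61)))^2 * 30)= -340819334117029/ 29164070537000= -11.69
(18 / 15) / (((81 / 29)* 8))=0.05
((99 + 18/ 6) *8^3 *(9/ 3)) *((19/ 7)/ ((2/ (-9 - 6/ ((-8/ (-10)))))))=-24558336/ 7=-3508333.71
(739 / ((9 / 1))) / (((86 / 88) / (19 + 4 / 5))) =357676 / 215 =1663.61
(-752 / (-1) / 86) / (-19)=-376 / 817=-0.46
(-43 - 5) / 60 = -4 / 5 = -0.80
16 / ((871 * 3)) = 16 / 2613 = 0.01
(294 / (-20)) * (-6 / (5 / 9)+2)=3234 / 25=129.36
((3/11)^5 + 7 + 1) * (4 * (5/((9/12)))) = 103092080/483153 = 213.37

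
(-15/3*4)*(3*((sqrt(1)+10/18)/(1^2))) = -280/3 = -93.33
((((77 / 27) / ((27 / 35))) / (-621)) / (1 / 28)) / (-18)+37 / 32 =151959457 / 130380192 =1.17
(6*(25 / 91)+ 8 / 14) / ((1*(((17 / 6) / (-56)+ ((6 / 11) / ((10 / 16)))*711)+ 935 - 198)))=533280 / 326115829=0.00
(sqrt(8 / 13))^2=8 / 13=0.62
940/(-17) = -940/17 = -55.29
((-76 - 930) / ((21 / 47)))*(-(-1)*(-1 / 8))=23641 / 84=281.44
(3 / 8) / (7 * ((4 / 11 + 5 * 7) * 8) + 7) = 11 / 58296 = 0.00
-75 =-75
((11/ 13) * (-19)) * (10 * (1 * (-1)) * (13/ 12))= 1045/ 6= 174.17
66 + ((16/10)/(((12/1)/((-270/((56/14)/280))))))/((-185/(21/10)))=17502/185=94.61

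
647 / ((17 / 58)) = 37526 / 17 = 2207.41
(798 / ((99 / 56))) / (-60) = -3724 / 495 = -7.52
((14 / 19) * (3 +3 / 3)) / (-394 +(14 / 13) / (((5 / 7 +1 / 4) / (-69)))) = -3276 / 523583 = -0.01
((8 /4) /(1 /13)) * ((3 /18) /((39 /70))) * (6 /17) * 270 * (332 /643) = 4183200 /10931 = 382.69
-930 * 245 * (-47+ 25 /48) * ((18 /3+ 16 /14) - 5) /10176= 60515875 /27136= 2230.10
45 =45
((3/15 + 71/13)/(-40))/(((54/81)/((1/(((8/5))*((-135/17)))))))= 0.02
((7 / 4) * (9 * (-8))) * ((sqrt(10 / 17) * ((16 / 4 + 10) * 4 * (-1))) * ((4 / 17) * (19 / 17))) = 536256 * sqrt(170) / 4913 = 1423.15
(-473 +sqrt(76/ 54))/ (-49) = 473/ 49 - sqrt(114)/ 441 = 9.63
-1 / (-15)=1 / 15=0.07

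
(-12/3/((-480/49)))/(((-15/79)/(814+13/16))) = -50466227/28800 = -1752.30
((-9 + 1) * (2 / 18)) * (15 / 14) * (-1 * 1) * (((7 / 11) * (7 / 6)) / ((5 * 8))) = 7 / 396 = 0.02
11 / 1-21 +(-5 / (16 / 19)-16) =-511 / 16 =-31.94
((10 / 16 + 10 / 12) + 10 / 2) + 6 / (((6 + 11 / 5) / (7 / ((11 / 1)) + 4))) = 106625 / 10824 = 9.85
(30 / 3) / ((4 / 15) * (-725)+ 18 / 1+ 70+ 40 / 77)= -1155 / 12106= -0.10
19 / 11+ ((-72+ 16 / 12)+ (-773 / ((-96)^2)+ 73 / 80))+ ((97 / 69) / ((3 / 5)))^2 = -151120830107 / 2413255680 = -62.62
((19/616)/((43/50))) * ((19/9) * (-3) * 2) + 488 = 9685583/19866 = 487.55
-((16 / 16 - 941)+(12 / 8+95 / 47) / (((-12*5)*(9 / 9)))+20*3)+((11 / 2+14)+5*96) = 7780711 / 5640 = 1379.56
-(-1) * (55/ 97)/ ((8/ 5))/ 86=275/ 66736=0.00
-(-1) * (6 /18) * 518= 518 /3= 172.67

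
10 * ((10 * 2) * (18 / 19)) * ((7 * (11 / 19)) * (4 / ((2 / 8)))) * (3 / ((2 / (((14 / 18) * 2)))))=10348800 / 361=28667.04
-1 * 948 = -948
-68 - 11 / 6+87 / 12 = -751 / 12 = -62.58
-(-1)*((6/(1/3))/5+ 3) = 33/5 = 6.60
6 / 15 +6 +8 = 72 / 5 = 14.40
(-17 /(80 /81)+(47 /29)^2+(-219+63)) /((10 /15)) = -34431051 /134560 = -255.88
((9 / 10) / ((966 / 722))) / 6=361 / 3220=0.11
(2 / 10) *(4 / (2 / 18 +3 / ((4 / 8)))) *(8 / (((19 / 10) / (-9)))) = -4.96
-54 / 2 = -27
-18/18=-1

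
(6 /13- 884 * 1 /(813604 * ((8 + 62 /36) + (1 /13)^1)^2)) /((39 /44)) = 8555404203608 /16430667710171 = 0.52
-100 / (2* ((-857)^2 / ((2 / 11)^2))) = -200 / 88868329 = -0.00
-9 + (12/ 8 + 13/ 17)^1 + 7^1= 9/ 34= 0.26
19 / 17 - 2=-15 / 17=-0.88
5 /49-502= -24593 /49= -501.90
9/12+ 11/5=59/20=2.95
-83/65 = -1.28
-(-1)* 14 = 14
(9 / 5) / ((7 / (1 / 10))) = 9 / 350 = 0.03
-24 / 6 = -4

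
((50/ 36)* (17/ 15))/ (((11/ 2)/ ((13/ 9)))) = 1105/ 2673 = 0.41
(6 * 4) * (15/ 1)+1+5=366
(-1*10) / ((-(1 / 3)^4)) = 810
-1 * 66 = -66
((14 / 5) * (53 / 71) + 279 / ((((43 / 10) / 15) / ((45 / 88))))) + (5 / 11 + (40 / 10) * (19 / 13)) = 4418864667 / 8731580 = 506.08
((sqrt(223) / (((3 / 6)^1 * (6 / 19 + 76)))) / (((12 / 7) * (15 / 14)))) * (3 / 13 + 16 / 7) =30457 * sqrt(223) / 848250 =0.54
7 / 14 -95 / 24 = -83 / 24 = -3.46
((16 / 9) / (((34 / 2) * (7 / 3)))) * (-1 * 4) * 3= -64 / 119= -0.54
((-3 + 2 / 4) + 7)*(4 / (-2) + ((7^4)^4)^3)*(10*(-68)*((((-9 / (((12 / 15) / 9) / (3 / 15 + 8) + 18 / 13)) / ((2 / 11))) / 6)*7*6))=93340539967644819651400630121689194493453687566435 / 3347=27887821920419725022826600000000000000000000000.00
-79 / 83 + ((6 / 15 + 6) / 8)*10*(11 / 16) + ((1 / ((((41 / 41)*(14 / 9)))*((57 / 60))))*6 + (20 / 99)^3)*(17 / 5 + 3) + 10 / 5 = 698064145433 / 21422261322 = 32.59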